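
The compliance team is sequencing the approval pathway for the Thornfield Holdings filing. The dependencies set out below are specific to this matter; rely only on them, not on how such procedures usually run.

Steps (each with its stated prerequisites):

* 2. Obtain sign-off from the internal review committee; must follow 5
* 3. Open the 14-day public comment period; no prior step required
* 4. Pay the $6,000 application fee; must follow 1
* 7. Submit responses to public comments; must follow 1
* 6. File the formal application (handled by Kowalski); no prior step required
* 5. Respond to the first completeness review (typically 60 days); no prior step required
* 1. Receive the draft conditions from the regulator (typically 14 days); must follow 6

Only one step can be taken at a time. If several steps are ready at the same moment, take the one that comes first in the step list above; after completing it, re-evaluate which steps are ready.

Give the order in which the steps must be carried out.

3 6 5 2 1 4 7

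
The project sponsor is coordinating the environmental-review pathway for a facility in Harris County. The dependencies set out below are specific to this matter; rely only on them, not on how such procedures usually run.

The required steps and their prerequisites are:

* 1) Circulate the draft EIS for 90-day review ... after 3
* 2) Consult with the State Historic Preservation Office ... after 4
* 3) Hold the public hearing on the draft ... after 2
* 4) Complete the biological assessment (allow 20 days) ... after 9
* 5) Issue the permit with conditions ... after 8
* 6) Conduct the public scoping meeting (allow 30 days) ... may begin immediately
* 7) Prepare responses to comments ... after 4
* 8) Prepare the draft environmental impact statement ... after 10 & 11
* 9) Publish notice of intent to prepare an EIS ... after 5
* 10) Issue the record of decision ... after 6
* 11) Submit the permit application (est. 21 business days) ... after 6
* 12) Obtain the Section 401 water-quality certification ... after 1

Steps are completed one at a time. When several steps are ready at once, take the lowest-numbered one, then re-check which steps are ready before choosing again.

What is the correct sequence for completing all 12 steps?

6 → 10 → 11 → 8 → 5 → 9 → 4 → 2 → 3 → 1 → 7 → 12

6 has no prerequisites → 6 first.
Ready: 10 and 11. 10 has the earlier label → 10.
That leaves 11 as the only ready step → 11.
8 is the only step now ready → 8.
5 is the only step now ready → 5.
9 needed 5, now all done → 9.
4 needed 9, now all done → 4.
2 and 7 are both available; 2 has the earlier label → 2.
Ready: 3 and 7. 3 has the earlier label → 3.
1 now also ready, so the ready set is {1, 7}; 1 has the earlier label → 1.
Ready: 7 and 12. 7 has the earlier label → 7.
Next only 12 has its prerequisites met → 12.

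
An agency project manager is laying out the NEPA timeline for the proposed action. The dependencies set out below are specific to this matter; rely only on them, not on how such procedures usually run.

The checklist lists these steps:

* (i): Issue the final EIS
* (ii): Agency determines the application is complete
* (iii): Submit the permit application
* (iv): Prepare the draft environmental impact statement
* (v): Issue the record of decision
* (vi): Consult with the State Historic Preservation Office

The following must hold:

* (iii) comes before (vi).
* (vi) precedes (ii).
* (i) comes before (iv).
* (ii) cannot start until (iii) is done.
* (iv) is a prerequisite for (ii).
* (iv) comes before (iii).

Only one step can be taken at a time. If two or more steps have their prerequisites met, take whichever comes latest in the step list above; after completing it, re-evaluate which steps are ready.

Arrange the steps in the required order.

(v) and (i) have no prerequisites; (v) is listed later, so (v) is first.
Next only (i) has its prerequisites met → (i).
That leaves (iv) as the only ready step → (iv).
Next only (iii) has its prerequisites met → (iii).
Next only (vi) has its prerequisites met → (vi).
(ii) needed (vi), (iv) and (iii), now all done → (ii).

(v), (i), (iv), (iii), (vi), (ii)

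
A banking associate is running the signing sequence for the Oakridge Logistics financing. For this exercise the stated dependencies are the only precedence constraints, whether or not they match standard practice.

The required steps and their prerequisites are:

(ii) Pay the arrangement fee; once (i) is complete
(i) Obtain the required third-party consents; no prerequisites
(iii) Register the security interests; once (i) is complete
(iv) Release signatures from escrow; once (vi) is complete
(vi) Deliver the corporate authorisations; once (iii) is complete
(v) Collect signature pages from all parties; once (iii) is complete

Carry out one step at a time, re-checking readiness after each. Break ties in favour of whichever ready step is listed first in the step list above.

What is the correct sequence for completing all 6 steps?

(i), (ii), (iii), (vi), (iv), (v)

Only (i) has no prerequisites, so it is first.
Now (ii) and (iii) have their prerequisites met. (ii) is listed earlier, so (ii) next.
(iii) is the only step now ready → (iii).
Ready: (vi) and (v). (vi) is listed earlier → (vi).
Ready: (iv) and (v). (iv) is listed earlier → (iv).
(v) needed (iii), now all done → (v).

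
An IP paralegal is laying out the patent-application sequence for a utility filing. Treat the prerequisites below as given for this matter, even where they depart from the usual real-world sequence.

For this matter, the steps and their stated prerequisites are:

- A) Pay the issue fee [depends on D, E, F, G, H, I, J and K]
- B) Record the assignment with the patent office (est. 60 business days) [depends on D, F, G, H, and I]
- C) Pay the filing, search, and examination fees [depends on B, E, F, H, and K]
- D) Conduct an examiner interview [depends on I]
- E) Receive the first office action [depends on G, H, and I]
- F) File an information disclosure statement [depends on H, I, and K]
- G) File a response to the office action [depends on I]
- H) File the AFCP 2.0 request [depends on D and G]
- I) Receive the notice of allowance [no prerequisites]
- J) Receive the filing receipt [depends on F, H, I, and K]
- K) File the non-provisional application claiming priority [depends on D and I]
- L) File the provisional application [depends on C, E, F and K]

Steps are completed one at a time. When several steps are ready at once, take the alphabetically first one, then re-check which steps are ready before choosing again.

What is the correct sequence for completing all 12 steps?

I, D, G, H, E, K, F, B, C, J, A, L

I has no prerequisites → I first.
D and G are both available; D has the earlier label → D.
Now G and K have their prerequisites met. G has the earlier label, so G next.
Ready: H and K. H has the earlier label → H.
E now also ready, so the ready set is {E, K}; E has the earlier label → E.
That leaves K as the only ready step → K.
F needed H, I and K, now all done → F.
Now B and J have their prerequisites met. B has the earlier label, so B next.
C now also ready, so the ready set is {C, J}; C has the earlier label → C.
L now also ready, so the ready set is {J, L}; J has the earlier label → J.
A now also ready, so the ready set is {A, L}; A has the earlier label → A.
L needed C, E, F and K, now all done → L.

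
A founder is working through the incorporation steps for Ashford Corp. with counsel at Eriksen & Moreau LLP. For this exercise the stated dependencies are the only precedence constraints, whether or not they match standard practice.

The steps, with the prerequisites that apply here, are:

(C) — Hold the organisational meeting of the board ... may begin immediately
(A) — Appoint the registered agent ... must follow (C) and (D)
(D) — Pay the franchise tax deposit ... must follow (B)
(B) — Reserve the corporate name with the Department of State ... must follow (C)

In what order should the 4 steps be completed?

Only (C) has no prerequisites, so it is first.
Next only (B) has its prerequisites met → (B).
That leaves (D) as the only ready step → (D).
(A) needed (C) and (D), now all done → (A).

(C) → (B) → (D) → (A)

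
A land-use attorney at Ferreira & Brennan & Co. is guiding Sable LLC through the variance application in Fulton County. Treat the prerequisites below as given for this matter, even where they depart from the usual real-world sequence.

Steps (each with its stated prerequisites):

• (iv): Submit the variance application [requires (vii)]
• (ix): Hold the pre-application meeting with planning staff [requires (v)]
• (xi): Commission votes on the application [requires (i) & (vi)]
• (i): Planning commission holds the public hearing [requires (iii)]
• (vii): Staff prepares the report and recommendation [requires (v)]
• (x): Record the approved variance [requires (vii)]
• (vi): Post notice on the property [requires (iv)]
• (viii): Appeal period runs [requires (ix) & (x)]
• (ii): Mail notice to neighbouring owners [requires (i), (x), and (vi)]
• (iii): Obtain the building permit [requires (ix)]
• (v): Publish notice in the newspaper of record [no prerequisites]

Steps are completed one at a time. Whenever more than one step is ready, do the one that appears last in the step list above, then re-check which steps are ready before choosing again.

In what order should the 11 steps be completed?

(v) (vii) (x) (ix) (iii) (viii) (i) (iv) (vi) (ii) (xi)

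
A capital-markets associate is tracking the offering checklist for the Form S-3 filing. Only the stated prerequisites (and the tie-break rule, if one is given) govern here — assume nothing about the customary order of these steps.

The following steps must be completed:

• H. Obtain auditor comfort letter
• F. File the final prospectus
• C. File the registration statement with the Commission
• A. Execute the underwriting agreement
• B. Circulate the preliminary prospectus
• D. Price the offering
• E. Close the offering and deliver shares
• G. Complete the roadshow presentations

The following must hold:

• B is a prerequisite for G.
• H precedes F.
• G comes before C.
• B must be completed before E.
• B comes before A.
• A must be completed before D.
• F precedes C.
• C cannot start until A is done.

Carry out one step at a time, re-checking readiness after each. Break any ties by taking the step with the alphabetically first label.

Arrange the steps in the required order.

B and H have no prerequisites; B has the earlier label, so B is first.
Ready: A, E, G and H. A has the earlier label → A.
Now D, E, G and H have their prerequisites met. D has the earlier label, so D next.
Ready: E, G and H. E has the earlier label → E.
G and H are both available; G has the earlier label → G.
That leaves H as the only ready step → H.
F needed H, now all done → F.
C needed A, F and G, now all done → C.

B, A, D, E, G, H, F, C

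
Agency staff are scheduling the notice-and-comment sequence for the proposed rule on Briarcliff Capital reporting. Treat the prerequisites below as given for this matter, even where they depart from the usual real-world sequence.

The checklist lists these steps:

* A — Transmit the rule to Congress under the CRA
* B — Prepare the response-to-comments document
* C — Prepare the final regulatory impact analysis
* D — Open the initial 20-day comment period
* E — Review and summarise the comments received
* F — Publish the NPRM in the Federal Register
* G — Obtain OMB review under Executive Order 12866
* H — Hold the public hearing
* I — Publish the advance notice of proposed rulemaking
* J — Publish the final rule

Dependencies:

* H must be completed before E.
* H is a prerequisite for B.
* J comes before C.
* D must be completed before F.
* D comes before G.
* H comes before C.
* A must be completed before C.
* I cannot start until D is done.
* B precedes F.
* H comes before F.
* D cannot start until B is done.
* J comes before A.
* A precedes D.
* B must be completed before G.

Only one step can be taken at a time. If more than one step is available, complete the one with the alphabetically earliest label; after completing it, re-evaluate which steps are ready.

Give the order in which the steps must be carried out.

H, B, E, J, A, C, D, F, G, I

Nothing is required for H and J. H has the earlier label → H first.
B and E now also ready, so the ready set is {B, E, J}; B has the earlier label → B.
Ready: E and J. E has the earlier label → E.
J is the only step now ready → J.
A needed J, now all done → A.
Ready: C and D. C has the earlier label → C.
Next only D has its prerequisites met → D.
F, G and I are all available; F has the earlier label → F.
G and I are both available; G has the earlier label → G.
I needed D, now all done → I.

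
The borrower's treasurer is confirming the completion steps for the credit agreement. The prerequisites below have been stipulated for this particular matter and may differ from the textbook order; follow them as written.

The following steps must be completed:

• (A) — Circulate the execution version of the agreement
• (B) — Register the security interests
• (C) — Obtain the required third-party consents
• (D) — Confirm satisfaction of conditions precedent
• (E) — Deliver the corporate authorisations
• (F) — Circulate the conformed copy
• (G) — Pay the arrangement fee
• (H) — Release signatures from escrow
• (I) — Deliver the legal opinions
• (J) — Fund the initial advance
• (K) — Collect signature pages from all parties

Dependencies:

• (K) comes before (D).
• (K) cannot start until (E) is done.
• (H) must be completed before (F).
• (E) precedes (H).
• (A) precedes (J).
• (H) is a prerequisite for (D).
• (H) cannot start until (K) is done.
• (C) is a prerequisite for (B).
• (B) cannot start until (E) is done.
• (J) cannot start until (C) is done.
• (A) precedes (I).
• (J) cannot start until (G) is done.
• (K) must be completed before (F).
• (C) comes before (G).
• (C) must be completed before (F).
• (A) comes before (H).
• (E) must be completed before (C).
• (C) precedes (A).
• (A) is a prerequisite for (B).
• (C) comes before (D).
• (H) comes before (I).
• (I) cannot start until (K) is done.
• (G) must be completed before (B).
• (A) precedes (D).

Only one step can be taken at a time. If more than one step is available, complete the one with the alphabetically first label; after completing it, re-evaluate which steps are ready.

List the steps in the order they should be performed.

(E) → (C) → (A) → (G) → (B) → (J) → (K) → (H) → (D) → (F) → (I)

(E) is the only step with nothing outstanding, so it goes first.
Now (C) and (K) have their prerequisites met. (C) has the earlier label, so (C) next.
(A) and (G) now also ready, so the ready set is {(A), (G), (K)}; (A) has the earlier label → (A).
Now (G) and (K) have their prerequisites met. (G) has the earlier label, so (G) next.
(B) and (J) now also ready, so the ready set is {(B), (J), (K)}; (B) has the earlier label → (B).
Ready: (J) and (K). (J) has the earlier label → (J).
That leaves (K) as the only ready step → (K).
Next only (H) has its prerequisites met → (H).
(D), (F) and (I) are all available; (D) has the earlier label → (D).
Now (F) and (I) have their prerequisites met. (F) has the earlier label, so (F) next.
That leaves (I) as the only ready step → (I).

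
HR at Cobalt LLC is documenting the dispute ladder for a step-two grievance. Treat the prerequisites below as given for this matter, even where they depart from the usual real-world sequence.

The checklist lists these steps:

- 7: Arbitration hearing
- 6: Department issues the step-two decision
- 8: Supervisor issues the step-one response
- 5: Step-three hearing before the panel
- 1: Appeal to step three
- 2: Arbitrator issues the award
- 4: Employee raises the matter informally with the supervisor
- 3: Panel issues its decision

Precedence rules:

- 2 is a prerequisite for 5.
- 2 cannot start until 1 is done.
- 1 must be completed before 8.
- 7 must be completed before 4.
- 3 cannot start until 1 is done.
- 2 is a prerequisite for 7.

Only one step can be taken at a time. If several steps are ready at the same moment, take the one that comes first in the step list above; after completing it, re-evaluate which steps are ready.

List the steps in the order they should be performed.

6 and 1 have no prerequisites; 6 is listed earlier, so 6 is first.
That leaves 1 as the only ready step → 1.
Now 8, 2 and 3 have their prerequisites met. 8 is listed earlier, so 8 next.
Ready: 2 and 3. 2 is listed earlier → 2.
Now 7, 5 and 3 have their prerequisites met. 7 is listed earlier, so 7 next.
5, 4 and 3 are all available; 5 is listed earlier → 5.
4 and 3 are both available; 4 is listed earlier → 4.
3 needed 1, now all done → 3.

6, 1, 8, 2, 7, 5, 4, 3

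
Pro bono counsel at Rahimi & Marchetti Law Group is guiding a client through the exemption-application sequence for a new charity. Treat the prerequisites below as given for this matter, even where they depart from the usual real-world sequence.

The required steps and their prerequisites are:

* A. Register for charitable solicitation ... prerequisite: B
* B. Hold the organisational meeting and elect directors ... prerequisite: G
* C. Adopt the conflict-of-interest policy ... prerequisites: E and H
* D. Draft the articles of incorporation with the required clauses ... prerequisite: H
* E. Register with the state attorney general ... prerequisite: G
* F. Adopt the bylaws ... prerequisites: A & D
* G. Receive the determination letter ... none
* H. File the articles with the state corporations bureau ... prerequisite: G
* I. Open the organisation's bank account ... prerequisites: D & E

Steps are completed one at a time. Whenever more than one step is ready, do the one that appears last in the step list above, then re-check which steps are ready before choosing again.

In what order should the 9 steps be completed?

G is the only step with nothing outstanding, so it goes first.
Ready: H, E and B. H is listed later → H.
Ready: E, D and B. E is listed later → E.
Ready: D, C and B. D is listed later → D.
Now I, C and B have their prerequisites met. I is listed later, so I next.
Ready: C and B. C is listed later → C.
That leaves B as the only ready step → B.
A needed B, now all done → A.
Next only F has its prerequisites met → F.

G, H, E, D, I, C, B, A, F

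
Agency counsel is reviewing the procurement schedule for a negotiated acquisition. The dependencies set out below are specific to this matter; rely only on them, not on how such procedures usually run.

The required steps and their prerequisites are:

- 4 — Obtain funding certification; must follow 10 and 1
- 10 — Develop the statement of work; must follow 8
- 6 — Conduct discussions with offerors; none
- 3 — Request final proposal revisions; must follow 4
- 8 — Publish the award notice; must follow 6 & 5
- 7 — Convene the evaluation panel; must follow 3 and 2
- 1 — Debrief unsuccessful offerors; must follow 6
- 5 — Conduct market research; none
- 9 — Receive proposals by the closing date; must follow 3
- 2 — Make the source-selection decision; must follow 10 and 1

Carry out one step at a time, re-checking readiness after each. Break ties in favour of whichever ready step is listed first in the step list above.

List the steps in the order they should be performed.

Nothing is required for 6 and 5. 6 is listed earlier → 6 first.
Ready: 1 and 5. 1 is listed earlier → 1.
5 is the only step now ready → 5.
8 is the only step now ready → 8.
That leaves 10 as the only ready step → 10.
Now 4 and 2 have their prerequisites met. 4 is listed earlier, so 4 next.
3 now also ready, so the ready set is {3, 2}; 3 is listed earlier → 3.
Now 9 and 2 have their prerequisites met. 9 is listed earlier, so 9 next.
2 needed 10 and 1, now all done → 2.
Next only 7 has its prerequisites met → 7.

6, 1, 5, 8, 10, 4, 3, 9, 2, 7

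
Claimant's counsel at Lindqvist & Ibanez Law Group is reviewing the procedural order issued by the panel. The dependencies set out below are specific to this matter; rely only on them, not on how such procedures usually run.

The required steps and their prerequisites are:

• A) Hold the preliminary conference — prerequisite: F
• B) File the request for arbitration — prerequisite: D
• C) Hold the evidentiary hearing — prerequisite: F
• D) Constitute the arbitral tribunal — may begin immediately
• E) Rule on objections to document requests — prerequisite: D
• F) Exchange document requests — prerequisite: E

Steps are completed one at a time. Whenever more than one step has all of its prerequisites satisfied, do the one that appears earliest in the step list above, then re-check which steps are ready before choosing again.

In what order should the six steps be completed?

D, B, E, F, A, C

Only D has no prerequisites, so it is first.
B and E are both available; B is listed earlier → B.
E needed D, now all done → E.
F needed E, now all done → F.
Now A and C have their prerequisites met. A is listed earlier, so A next.
C needed F, now all done → C.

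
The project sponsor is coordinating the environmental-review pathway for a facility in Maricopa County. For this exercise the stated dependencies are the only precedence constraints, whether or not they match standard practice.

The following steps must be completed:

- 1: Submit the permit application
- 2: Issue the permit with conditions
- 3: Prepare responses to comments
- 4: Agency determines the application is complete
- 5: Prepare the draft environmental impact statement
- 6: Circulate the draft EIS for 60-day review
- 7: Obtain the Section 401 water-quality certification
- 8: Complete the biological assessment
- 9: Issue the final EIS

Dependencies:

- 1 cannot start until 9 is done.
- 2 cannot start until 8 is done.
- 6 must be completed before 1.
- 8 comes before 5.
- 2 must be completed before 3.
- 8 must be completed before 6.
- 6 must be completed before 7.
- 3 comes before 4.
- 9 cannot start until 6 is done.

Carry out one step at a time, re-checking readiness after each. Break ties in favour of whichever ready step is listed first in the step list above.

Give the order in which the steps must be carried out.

8, 2, 3, 4, 5, 6, 7, 9, 1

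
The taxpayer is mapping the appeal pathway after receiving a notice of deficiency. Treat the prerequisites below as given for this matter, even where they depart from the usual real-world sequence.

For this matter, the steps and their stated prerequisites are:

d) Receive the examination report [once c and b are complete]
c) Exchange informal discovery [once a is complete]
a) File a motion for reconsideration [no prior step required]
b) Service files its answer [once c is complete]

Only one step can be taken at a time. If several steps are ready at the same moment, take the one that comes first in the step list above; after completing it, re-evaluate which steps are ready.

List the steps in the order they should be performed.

a has no prerequisites → a first.
c is the only step now ready → c.
b is the only step now ready → b.
d is the only step now ready → d.

a c b d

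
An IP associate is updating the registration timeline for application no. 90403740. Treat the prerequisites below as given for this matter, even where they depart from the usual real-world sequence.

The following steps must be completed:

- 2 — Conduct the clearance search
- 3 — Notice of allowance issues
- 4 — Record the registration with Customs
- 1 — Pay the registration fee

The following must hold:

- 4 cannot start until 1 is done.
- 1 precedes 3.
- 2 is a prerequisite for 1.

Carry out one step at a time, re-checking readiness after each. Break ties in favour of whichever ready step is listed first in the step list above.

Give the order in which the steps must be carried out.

2 is the only step with nothing outstanding, so it goes first.
That leaves 1 as the only ready step → 1.
Now 3 and 4 have their prerequisites met. 3 is listed earlier, so 3 next.
4 needed 1, now all done → 4.

2 1 3 4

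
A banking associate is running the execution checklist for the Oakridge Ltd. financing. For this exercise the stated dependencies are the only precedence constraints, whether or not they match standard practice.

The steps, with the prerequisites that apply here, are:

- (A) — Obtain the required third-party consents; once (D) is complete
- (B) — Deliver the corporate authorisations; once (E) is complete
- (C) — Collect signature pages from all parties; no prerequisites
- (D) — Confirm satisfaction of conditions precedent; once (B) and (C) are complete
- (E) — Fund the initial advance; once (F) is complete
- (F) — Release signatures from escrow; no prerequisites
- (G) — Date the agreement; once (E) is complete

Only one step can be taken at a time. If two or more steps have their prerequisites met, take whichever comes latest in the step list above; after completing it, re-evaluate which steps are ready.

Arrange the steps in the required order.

Nothing is required for (F) and (C). (F) is listed later → (F) first.
Ready: (E) and (C). (E) is listed later → (E).
(G) and (B) now also ready, so the ready set is {(G), (C), (B)}; (G) is listed later → (G).
Ready: (C) and (B). (C) is listed later → (C).
That leaves (B) as the only ready step → (B).
(D) needed (C) and (B), now all done → (D).
That leaves (A) as the only ready step → (A).

(F), (E), (G), (C), (B), (D), (A)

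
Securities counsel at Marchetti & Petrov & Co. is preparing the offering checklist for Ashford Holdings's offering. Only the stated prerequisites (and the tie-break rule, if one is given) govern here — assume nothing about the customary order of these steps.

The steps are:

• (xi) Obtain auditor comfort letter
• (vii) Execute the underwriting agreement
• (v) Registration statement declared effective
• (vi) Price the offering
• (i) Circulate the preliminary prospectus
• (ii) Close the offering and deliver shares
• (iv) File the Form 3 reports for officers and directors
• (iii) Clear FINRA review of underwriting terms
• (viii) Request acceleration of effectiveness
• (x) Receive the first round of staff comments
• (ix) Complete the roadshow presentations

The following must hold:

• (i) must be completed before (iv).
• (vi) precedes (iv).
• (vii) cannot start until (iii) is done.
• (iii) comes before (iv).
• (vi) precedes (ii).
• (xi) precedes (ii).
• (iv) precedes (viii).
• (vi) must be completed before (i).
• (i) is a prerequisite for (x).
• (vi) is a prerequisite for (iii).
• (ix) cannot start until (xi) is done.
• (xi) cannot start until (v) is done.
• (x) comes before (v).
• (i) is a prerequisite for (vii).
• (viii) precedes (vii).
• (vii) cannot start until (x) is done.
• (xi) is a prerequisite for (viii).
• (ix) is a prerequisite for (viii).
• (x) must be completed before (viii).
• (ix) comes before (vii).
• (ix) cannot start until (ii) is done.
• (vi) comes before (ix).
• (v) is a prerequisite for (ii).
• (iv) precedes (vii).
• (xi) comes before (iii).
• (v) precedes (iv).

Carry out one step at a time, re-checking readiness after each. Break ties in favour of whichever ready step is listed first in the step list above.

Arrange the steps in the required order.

(vi) is the only step with nothing outstanding, so it goes first.
(i) is the only step now ready → (i).
(x) is the only step now ready → (x).
(v) is the only step now ready → (v).
(xi) is the only step now ready → (xi).
(ii) and (iii) are both available; (ii) is listed earlier → (ii).
Now (iii) and (ix) have their prerequisites met. (iii) is listed earlier, so (iii) next.
(iv) now also ready, so the ready set is {(iv), (ix)}; (iv) is listed earlier → (iv).
(ix) needed (xi), (vi) and (ii), now all done → (ix).
(viii) needed (xi), (iv), (x) and (ix), now all done → (viii).
(vii) is the only step now ready → (vii).

(vi), (i), (x), (v), (xi), (ii), (iii), (iv), (ix), (viii), (vii)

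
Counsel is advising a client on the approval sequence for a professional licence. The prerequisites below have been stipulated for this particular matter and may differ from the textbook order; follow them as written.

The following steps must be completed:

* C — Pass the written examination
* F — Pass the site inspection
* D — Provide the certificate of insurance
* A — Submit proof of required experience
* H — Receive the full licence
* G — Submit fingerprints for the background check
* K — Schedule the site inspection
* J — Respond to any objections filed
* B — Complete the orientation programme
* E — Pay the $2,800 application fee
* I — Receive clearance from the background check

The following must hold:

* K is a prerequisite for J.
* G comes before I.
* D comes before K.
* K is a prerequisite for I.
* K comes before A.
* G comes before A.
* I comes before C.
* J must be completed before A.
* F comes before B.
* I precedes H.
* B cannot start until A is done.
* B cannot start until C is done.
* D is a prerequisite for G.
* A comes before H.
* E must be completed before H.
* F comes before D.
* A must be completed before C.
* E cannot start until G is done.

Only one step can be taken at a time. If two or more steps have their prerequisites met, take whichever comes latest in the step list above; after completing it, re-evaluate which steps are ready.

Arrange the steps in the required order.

F, D, K, J, G, I, E, A, H, C, B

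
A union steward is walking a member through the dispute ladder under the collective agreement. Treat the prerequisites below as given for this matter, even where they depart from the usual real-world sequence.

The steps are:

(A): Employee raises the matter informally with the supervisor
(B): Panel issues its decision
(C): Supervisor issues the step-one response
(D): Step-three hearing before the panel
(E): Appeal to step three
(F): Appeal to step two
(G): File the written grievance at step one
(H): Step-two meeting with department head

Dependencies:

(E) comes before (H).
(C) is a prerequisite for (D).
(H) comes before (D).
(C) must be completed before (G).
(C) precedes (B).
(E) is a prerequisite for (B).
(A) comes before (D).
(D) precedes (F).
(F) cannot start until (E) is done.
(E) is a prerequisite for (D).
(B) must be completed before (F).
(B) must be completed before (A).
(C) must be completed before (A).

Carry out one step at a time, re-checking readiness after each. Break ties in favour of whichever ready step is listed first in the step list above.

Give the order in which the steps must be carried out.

(C), (E), (B), (A), (G), (H), (D), (F)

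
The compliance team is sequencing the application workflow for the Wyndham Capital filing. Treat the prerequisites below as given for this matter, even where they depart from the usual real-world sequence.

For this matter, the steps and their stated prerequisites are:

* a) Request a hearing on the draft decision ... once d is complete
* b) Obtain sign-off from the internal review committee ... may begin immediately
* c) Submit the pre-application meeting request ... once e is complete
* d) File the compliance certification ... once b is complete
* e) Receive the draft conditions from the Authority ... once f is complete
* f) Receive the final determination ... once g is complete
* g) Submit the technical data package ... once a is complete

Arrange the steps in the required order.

b, d, a, g, f, e, c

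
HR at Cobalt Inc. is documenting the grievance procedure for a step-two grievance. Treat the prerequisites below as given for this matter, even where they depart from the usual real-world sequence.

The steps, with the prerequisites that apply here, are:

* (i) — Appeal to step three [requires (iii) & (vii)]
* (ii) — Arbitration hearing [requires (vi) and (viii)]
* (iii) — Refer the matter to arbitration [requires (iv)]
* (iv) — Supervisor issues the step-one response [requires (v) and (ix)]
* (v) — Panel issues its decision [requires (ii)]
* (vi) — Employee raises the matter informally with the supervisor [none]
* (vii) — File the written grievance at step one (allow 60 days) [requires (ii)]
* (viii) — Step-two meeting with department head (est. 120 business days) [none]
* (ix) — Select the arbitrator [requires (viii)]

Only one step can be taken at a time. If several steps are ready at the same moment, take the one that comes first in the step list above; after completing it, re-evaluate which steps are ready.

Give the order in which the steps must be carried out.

(vi) and (viii) have no prerequisites; (vi) is listed earlier, so (vi) is first.
That leaves (viii) as the only ready step → (viii).
(ii) and (ix) are both available; (ii) is listed earlier → (ii).
(v), (vii) and (ix) are all available; (v) is listed earlier → (v).
(vii) and (ix) are both available; (vii) is listed earlier → (vii).
(ix) needed (viii), now all done → (ix).
That leaves (iv) as the only ready step → (iv).
(iii) needed (iv), now all done → (iii).
That leaves (i) as the only ready step → (i).

(vi), (viii), (ii), (v), (vii), (ix), (iv), (iii), (i)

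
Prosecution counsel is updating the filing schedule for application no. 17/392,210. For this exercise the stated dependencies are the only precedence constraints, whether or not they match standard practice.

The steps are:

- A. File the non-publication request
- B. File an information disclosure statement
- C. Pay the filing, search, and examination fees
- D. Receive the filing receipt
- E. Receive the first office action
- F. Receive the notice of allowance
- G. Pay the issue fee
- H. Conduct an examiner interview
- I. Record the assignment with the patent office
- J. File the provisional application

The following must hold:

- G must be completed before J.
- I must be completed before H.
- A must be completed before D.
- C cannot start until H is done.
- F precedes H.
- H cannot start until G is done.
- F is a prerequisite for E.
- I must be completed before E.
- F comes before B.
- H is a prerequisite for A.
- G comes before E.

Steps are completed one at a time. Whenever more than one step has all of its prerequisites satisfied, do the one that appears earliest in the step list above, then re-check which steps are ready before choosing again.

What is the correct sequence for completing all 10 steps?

F, G and I have no prerequisites; F is listed earlier, so F is first.
Ready: B, G and I. B is listed earlier → B.
G and I are both available; G is listed earlier → G.
I and J are both available; I is listed earlier → I.
E and H now also ready, so the ready set is {E, H, J}; E is listed earlier → E.
Ready: H and J. H is listed earlier → H.
A and C now also ready, so the ready set is {A, C, J}; A is listed earlier → A.
D now also ready, so the ready set is {C, D, J}; C is listed earlier → C.
D and J are both available; D is listed earlier → D.
J needed G, now all done → J.

F, B, G, I, E, H, A, C, D, J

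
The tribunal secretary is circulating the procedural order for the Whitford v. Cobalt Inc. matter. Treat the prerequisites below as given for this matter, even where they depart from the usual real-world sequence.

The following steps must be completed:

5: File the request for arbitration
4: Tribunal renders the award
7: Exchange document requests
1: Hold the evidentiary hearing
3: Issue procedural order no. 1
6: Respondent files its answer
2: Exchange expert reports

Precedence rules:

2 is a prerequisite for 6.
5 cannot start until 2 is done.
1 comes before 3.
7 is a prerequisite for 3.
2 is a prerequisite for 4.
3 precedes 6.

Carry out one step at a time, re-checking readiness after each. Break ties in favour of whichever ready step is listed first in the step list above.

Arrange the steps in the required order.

7 → 1 → 3 → 2 → 5 → 4 → 6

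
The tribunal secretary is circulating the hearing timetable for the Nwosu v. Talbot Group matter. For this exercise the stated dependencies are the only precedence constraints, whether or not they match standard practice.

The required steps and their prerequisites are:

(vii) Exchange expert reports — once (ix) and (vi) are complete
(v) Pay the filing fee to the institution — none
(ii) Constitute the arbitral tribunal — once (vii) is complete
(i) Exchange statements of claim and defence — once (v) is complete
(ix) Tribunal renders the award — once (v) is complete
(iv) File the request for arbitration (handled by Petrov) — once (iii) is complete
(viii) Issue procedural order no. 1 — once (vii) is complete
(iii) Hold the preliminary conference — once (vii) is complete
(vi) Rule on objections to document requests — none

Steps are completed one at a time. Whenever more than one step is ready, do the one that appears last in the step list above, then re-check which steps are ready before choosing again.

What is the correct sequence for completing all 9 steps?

(vi), (v), (ix), (i), (vii), (iii), (viii), (iv), (ii)

Nothing is required for (vi) and (v). (vi) is listed later → (vi) first.
(v) is the only step now ready → (v).
Now (ix) and (i) have their prerequisites met. (ix) is listed later, so (ix) next.
(vii) now also ready, so the ready set is {(i), (vii)}; (i) is listed later → (i).
(vii) needed (vi) and (ix), now all done → (vii).
(iii), (viii) and (ii) are all available; (iii) is listed later → (iii).
(iv) now also ready, so the ready set is {(viii), (iv), (ii)}; (viii) is listed later → (viii).
Now (iv) and (ii) have their prerequisites met. (iv) is listed later, so (iv) next.
(ii) needed (vii), now all done → (ii).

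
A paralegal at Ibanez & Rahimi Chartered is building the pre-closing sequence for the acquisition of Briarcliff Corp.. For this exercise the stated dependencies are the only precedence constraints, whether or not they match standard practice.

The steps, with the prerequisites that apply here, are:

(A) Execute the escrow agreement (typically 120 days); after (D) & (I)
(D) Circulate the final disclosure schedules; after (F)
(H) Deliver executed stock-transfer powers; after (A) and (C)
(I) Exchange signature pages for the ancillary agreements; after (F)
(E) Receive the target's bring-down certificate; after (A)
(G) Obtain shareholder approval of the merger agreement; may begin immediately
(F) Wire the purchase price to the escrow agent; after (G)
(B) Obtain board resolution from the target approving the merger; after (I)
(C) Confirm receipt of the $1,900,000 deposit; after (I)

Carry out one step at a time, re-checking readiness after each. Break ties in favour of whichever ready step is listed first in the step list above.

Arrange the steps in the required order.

(G) → (F) → (D) → (I) → (A) → (E) → (B) → (C) → (H)

(G) has no prerequisites → (G) first.
That leaves (F) as the only ready step → (F).
Now (D) and (I) have their prerequisites met. (D) is listed earlier, so (D) next.
(I) needed (F), now all done → (I).
(A), (B) and (C) are all available; (A) is listed earlier → (A).
(E) now also ready, so the ready set is {(E), (B), (C)}; (E) is listed earlier → (E).
Ready: (B) and (C). (B) is listed earlier → (B).
(C) needed (I), now all done → (C).
(H) needed (A) and (C), now all done → (H).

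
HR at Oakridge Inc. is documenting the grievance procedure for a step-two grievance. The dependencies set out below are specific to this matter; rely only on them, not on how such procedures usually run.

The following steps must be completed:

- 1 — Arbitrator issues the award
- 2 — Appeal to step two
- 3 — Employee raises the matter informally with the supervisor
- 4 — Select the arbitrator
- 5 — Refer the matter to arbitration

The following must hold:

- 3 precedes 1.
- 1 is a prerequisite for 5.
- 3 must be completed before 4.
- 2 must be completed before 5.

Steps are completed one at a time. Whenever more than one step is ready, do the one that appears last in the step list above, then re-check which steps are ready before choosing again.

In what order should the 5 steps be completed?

3 4 2 1 5

Nothing is required for 3 and 2. 3 is listed later → 3 first.
4, 2 and 1 are all available; 4 is listed later → 4.
2 and 1 are both available; 2 is listed later → 2.
1 needed 3, now all done → 1.
5 needed 2 and 1, now all done → 5.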